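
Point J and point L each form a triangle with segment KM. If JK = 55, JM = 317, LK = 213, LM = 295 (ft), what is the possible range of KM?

262 < KM < 372

From triangle JKM: |55 − 317| < KM < 55 + 317, i.e. 262 < KM < 372.
From triangle LKM: 82 < KM < 508.
Both must hold, so KM lies in the intersection.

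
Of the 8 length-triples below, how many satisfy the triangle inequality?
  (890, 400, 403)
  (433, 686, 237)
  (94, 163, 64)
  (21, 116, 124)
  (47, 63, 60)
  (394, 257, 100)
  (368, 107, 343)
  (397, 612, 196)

(400,403,890): 400+403 ≤ 890 → not valid
(237,433,686): 237+433 ≤ 686 → not valid
(64,94,163): 64+94 ≤ 163 → not valid
(21,116,124): 21+116 > 124 → valid
(47,60,63): 47+60 > 63 → valid
(100,257,394): 100+257 ≤ 394 → not valid
(107,343,368): 107+343 > 368 → valid
(196,397,612): 196+397 ≤ 612 → not valid
3 of the 8 triples form a triangle.

3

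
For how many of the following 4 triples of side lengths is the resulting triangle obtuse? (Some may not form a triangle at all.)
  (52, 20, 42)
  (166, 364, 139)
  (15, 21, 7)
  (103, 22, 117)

3

(52,20,42): 20²+42² = 2164 < 2704 = 52² → obtuse
(166,364,139): 139+166 ≤ 364, not a triangle
(15,21,7): 7²+15² = 274 < 441 = 21² → obtuse
(103,22,117): 22²+103² = 11093 < 13689 = 117² → obtuse
3 of the 4 are obtuse.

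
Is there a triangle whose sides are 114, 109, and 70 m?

Yes

The longest side is 114, and the other two sum to 179.
Since 179 > 114, the triangle inequality holds.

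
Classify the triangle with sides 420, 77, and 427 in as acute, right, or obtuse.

Compare the square of the longest side to the sum of squares of the other two: 77² + 420² = 182329 = 427².

right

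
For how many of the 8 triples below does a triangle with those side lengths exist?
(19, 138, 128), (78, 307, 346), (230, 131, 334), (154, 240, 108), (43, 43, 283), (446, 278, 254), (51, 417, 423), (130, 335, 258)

7

(19,128,138): 19+128 > 138 → valid
(78,307,346): 78+307 > 346 → valid
(131,230,334): 131+230 > 334 → valid
(108,154,240): 108+154 > 240 → valid
(43,43,283): 43+43 ≤ 283 → not valid
(254,278,446): 254+278 > 446 → valid
(51,417,423): 51+417 > 423 → valid
(130,258,335): 130+258 > 335 → valid
7 of the 8 triples form a triangle.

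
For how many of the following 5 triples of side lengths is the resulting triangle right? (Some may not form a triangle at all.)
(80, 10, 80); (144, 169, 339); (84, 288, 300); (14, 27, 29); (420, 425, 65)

(80,10,80): 10²+80² = 6500 > 6400 = 80² → acute
(144,169,339): 144+169 ≤ 339, not a triangle
(84,288,300): 84²+288² = 90000 = 300² → right
(14,27,29): 14²+27² = 925 > 841 = 29² → acute
(420,425,65): 65²+420² = 180625 = 425² → right
2 of the 5 are right.

2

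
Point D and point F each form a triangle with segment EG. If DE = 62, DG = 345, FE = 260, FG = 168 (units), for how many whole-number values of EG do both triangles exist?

From triangle DEG: 283 < EG < 407.
From triangle FEG: 92 < EG < 428.
Intersection: 283 < EG < 407, so integers 284 through 406: 123 values.

123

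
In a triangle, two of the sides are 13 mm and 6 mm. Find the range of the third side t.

7 < t < 19 (mm)

By the triangle inequality, t must be less than 13 + 6 = 19 and greater than |13 − 6| = 7.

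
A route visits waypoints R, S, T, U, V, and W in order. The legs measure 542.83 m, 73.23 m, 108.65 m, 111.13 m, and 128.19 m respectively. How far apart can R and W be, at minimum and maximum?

121.63 ≤ RW ≤ 964.03 m

The maximum is all hops collinear in one direction: 542.83 + 73.23 + 108.65 + 111.13 + 128.19 = 964.03.
The longest hop is 542.83; the others sum to 421.20. Folding the others back against it leaves at least 542.83 − 421.20 = 121.63.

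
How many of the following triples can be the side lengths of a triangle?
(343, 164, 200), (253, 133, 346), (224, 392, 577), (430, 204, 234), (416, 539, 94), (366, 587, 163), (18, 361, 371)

5

(164,200,343): 164+200 > 343 → valid
(133,253,346): 133+253 > 346 → valid
(224,392,577): 224+392 > 577 → valid
(204,234,430): 204+234 > 430 → valid
(94,416,539): 94+416 ≤ 539 → not valid
(163,366,587): 163+366 ≤ 587 → not valid
(18,361,371): 18+361 > 371 → valid
5 of the 7 triples form a triangle.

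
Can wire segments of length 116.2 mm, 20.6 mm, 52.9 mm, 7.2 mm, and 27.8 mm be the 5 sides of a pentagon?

No

For a pentagon, each side must be shorter than the sum of the others.
Here the longest side is 116.2, but the remaining 4 sides sum to only 108.5.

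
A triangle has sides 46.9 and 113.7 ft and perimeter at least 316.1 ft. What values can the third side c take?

155.5 ≤ c < 160.6

Triangle inequality alone gives 66.8 < c < 160.6.
The perimeter condition gives c ≥ 316.1 − 46.9 − 113.7 = 155.5.
Intersecting the two: 155.5 ≤ c < 160.6.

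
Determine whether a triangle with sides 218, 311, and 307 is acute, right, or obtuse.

Compare the square of the longest side to the sum of squares of the other two: 218² + 307² = 141773 > 96721 = 311².

acute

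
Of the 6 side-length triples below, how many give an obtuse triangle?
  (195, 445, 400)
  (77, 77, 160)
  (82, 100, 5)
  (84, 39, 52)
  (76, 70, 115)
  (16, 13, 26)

(195,445,400): 195²+400² = 198025 = 445² → right
(77,77,160): 77+77 ≤ 160, not a triangle
(82,100,5): 5+82 ≤ 100, not a triangle
(84,39,52): 39²+52² = 4225 < 7056 = 84² → obtuse
(76,70,115): 70²+76² = 10676 < 13225 = 115² → obtuse
(16,13,26): 13²+16² = 425 < 676 = 26² → obtuse
3 of the 6 are obtuse.

3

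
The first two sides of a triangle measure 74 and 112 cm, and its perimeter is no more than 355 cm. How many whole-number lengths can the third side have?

Triangle inequality: 38 < x < 186. Perimeter ≤ 355 gives x ≤ 355 − 74 − 112 = 169.
So 38 < x ≤ 169; integers 39 through 169: 131 values.

131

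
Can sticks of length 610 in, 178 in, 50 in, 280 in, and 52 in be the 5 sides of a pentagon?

For a pentagon, each side must be shorter than the sum of the others.
Here the longest side is 610, but the remaining 4 sides sum to only 560.

No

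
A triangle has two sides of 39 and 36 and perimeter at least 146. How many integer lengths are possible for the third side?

Triangle inequality: 3 < x < 75. Perimeter ≥ 146 gives x ≥ 146 − 39 − 36 = 71.
So 71 ≤ x < 75; integers 71 through 74: 4 values.

4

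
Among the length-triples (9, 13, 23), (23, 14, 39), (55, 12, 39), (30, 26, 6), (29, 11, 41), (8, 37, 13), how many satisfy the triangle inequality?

1

(9,13,23): 9+13 ≤ 23 → not valid
(14,23,39): 14+23 ≤ 39 → not valid
(12,39,55): 12+39 ≤ 55 → not valid
(6,26,30): 6+26 > 30 → valid
(11,29,41): 11+29 ≤ 41 → not valid
(8,13,37): 8+13 ≤ 37 → not valid
1 of the 6 triples forms a triangle.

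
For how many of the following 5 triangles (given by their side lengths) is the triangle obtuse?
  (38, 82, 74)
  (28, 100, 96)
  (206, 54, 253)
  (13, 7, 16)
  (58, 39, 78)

3

(38,82,74): 38²+74² = 6920 > 6724 = 82² → acute
(28,100,96): 28²+96² = 10000 = 100² → right
(206,54,253): 54²+206² = 45352 < 64009 = 253² → obtuse
(13,7,16): 7²+13² = 218 < 256 = 16² → obtuse
(58,39,78): 39²+58² = 4885 < 6084 = 78² → obtuse
3 of the 5 are obtuse.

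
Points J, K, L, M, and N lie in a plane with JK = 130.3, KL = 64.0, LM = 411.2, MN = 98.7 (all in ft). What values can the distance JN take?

118.2 ≤ JN ≤ 704.2 ft

The maximum is all hops collinear in one direction: 130.3 + 64.0 + 411.2 + 98.7 = 704.2.
The longest hop is 411.2; the others sum to 293.0. Folding the others back against it leaves at least 411.2 − 293.0 = 118.2.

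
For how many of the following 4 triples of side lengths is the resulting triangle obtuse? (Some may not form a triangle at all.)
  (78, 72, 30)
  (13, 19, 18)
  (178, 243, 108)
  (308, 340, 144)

(78,72,30): 30²+72² = 6084 = 78² → right
(13,19,18): 13²+18² = 493 > 361 = 19² → acute
(178,243,108): 108²+178² = 43348 < 59049 = 243² → obtuse
(308,340,144): 144²+308² = 115600 = 340² → right
1 of the 4 is obtuse.

1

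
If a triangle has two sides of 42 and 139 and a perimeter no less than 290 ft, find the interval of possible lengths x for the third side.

Triangle inequality alone gives 97 < x < 181.
The perimeter condition gives x ≥ 290 − 42 − 139 = 109.
Intersecting the two: 109 ≤ x < 181.

109 ≤ x < 181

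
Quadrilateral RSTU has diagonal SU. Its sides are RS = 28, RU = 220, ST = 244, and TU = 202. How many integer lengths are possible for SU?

From triangle RSU: 192 < SU < 248.
From triangle TSU: 42 < SU < 446.
Intersection: 192 < SU < 248, so integers 193 through 247: 55 values.

55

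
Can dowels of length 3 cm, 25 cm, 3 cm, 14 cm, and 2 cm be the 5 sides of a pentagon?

For a pentagon, each side must be shorter than the sum of the others.
Here the longest side is 25, but the remaining 4 sides sum to only 22.

No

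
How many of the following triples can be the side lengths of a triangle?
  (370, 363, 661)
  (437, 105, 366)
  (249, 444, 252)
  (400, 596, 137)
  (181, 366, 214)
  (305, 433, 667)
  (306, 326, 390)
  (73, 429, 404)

7

(363,370,661): 363+370 > 661 → valid
(105,366,437): 105+366 > 437 → valid
(249,252,444): 249+252 > 444 → valid
(137,400,596): 137+400 ≤ 596 → not valid
(181,214,366): 181+214 > 366 → valid
(305,433,667): 305+433 > 667 → valid
(306,326,390): 306+326 > 390 → valid
(73,404,429): 73+404 > 429 → valid
7 of the 8 triples form a triangle.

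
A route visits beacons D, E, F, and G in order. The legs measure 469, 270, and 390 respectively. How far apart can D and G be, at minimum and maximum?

0 ≤ DG ≤ 1129

The maximum is all hops collinear in one direction: 469 + 270 + 390 = 1129.
The longest hop is 469; the others sum to 660. Since 469 ≤ 660, the path can fold back on itself completely, so the minimum distance is 0.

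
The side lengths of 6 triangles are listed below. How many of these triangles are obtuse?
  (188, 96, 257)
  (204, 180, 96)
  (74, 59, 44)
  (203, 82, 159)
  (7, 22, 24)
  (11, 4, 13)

(188,96,257): 96²+188² = 44560 < 66049 = 257² → obtuse
(204,180,96): 96²+180² = 41616 = 204² → right
(74,59,44): 44²+59² = 5417 < 5476 = 74² → obtuse
(203,82,159): 82²+159² = 32005 < 41209 = 203² → obtuse
(7,22,24): 7²+22² = 533 < 576 = 24² → obtuse
(11,4,13): 4²+11² = 137 < 169 = 13² → obtuse
5 of the 6 are obtuse.

5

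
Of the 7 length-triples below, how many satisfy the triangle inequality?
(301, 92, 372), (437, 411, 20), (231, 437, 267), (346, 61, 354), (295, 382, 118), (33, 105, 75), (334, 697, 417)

(92,301,372): 92+301 > 372 → valid
(20,411,437): 20+411 ≤ 437 → not valid
(231,267,437): 231+267 > 437 → valid
(61,346,354): 61+346 > 354 → valid
(118,295,382): 118+295 > 382 → valid
(33,75,105): 33+75 > 105 → valid
(334,417,697): 334+417 > 697 → valid
6 of the 7 triples form a triangle.

6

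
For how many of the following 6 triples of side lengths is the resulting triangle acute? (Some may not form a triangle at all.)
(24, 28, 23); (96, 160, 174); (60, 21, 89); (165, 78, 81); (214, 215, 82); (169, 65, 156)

(24,28,23): 23²+24² = 1105 > 784 = 28² → acute
(96,160,174): 96²+160² = 34816 > 30276 = 174² → acute
(60,21,89): 21+60 ≤ 89, not a triangle
(165,78,81): 78+81 ≤ 165, not a triangle
(214,215,82): 82²+214² = 52520 > 46225 = 215² → acute
(169,65,156): 65²+156² = 28561 = 169² → right
3 of the 6 are acute.

3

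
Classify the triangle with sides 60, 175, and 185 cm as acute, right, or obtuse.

right

Compare the square of the longest side to the sum of squares of the other two: 60² + 175² = 34225 = 185².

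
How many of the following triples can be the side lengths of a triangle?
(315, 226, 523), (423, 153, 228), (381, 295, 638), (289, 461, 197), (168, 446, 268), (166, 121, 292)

3

(226,315,523): 226+315 > 523 → valid
(153,228,423): 153+228 ≤ 423 → not valid
(295,381,638): 295+381 > 638 → valid
(197,289,461): 197+289 > 461 → valid
(168,268,446): 168+268 ≤ 446 → not valid
(121,166,292): 121+166 ≤ 292 → not valid
3 of the 6 triples form a triangle.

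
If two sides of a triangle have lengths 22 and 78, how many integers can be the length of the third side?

43

The third side lies in the open interval (56, 100).
Integers from 57 to 99 inclusive: 99 − 57 + 1 = 43.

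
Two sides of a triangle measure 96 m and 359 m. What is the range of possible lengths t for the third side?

By the triangle inequality, t must be less than 96 + 359 = 455 and greater than |96 − 359| = 263.

263 < t < 455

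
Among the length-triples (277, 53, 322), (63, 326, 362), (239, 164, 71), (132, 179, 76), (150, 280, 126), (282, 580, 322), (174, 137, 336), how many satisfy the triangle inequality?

(53,277,322): 53+277 > 322 → valid
(63,326,362): 63+326 > 362 → valid
(71,164,239): 71+164 ≤ 239 → not valid
(76,132,179): 76+132 > 179 → valid
(126,150,280): 126+150 ≤ 280 → not valid
(282,322,580): 282+322 > 580 → valid
(137,174,336): 137+174 ≤ 336 → not valid
4 of the 7 triples form a triangle.

4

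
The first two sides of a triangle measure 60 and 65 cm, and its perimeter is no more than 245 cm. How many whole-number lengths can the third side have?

115

Triangle inequality: 5 < x < 125. Perimeter ≤ 245 gives x ≤ 245 − 60 − 65 = 120.
So 5 < x ≤ 120; integers 6 through 120: 115 values.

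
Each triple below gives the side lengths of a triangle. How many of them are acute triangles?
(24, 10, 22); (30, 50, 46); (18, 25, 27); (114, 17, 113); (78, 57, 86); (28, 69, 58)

(24,10,22): 10²+22² = 584 > 576 = 24² → acute
(30,50,46): 30²+46² = 3016 > 2500 = 50² → acute
(18,25,27): 18²+25² = 949 > 729 = 27² → acute
(114,17,113): 17²+113² = 13058 > 12996 = 114² → acute
(78,57,86): 57²+78² = 9333 > 7396 = 86² → acute
(28,69,58): 28²+58² = 4148 < 4761 = 69² → obtuse
5 of the 6 are acute.

5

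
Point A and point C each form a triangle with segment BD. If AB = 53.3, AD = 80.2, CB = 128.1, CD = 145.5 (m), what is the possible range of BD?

From triangle ABD: |53.3 − 80.2| < BD < 53.3 + 80.2, i.e. 26.9 < BD < 133.5.
From triangle CBD: 17.4 < BD < 273.6.
Both must hold, so BD lies in the intersection.

26.9 < BD < 133.5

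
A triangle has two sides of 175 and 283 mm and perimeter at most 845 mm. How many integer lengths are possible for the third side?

279

Triangle inequality: 108 < x < 458. Perimeter ≤ 845 gives x ≤ 845 − 175 − 283 = 387.
So 108 < x ≤ 387; integers 109 through 387: 279 values.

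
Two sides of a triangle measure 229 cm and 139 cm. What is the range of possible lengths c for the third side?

90 < c < 368 (cm)

By the triangle inequality, c must be less than 229 + 139 = 368 and greater than |229 − 139| = 90.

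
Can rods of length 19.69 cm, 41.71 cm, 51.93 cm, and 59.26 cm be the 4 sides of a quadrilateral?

A quadrilateral exists iff every side is shorter than the sum of the others — equivalently, the longest side is less than the sum of the rest.
Longest side 59.26 < 113.33 (sum of the remaining 3), so yes.

Yes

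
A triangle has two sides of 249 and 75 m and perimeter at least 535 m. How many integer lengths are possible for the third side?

Triangle inequality: 174 < x < 324. Perimeter ≥ 535 gives x ≥ 535 − 249 − 75 = 211.
So 211 ≤ x < 324; integers 211 through 323: 113 values.

113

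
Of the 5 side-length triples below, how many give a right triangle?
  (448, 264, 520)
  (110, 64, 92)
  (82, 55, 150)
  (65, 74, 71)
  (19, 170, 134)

(448,264,520): 264²+448² = 270400 = 520² → right
(110,64,92): 64²+92² = 12560 > 12100 = 110² → acute
(82,55,150): 55+82 ≤ 150, not a triangle
(65,74,71): 65²+71² = 9266 > 5476 = 74² → acute
(19,170,134): 19+134 ≤ 170, not a triangle
1 of the 5 is right.

1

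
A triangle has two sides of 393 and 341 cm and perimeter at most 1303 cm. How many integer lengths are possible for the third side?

Triangle inequality: 52 < x < 734. Perimeter ≤ 1303 gives x ≤ 1303 − 393 − 341 = 569.
So 52 < x ≤ 569; integers 53 through 569: 517 values.

517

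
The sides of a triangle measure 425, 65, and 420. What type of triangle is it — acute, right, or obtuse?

right

Compare the square of the longest side to the sum of squares of the other two: 65² + 420² = 180625 = 425².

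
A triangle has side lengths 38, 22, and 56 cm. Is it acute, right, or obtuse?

Compare the square of the longest side to the sum of squares of the other two: 22² + 38² = 1928 < 3136 = 56².

obtuse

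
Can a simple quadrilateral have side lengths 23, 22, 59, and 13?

For a quadrilateral, each side must be shorter than the sum of the others.
Here the longest side is 59, but the remaining 3 sides sum to only 58.

No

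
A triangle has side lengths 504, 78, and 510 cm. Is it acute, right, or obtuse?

right

Compare the square of the longest side to the sum of squares of the other two: 78² + 504² = 260100 = 510².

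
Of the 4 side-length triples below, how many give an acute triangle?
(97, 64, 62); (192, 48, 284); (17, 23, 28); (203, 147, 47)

1

(97,64,62): 62²+64² = 7940 < 9409 = 97² → obtuse
(192,48,284): 48+192 ≤ 284, not a triangle
(17,23,28): 17²+23² = 818 > 784 = 28² → acute
(203,147,47): 47+147 ≤ 203, not a triangle
1 of the 4 is acute.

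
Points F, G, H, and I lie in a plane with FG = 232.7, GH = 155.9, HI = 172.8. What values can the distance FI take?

The maximum is all hops collinear in one direction: 232.7 + 155.9 + 172.8 = 561.4.
The longest hop is 232.7; the others sum to 328.7. Since 232.7 ≤ 328.7, the path can fold back on itself completely, so the minimum distance is 0.

0 ≤ FI ≤ 561.4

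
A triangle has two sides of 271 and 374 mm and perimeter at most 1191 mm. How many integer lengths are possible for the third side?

Triangle inequality: 103 < x < 645. Perimeter ≤ 1191 gives x ≤ 1191 − 271 − 374 = 546.
So 103 < x ≤ 546; integers 104 through 546: 443 values.

443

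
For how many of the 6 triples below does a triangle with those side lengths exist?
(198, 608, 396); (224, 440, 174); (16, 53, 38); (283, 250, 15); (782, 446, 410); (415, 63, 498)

(198,396,608): 198+396 ≤ 608 → not valid
(174,224,440): 174+224 ≤ 440 → not valid
(16,38,53): 16+38 > 53 → valid
(15,250,283): 15+250 ≤ 283 → not valid
(410,446,782): 410+446 > 782 → valid
(63,415,498): 63+415 ≤ 498 → not valid
2 of the 6 triples form a triangle.

2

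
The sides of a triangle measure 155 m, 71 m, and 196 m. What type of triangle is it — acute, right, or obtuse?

Compare the square of the longest side to the sum of squares of the other two: 71² + 155² = 29066 < 38416 = 196².

obtuse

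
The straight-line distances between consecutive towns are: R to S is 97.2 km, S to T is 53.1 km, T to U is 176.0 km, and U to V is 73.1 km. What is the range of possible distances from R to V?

0 ≤ RV ≤ 399.4 km

The maximum is all hops collinear in one direction: 97.2 + 53.1 + 176.0 + 73.1 = 399.4.
The longest hop is 176.0; the others sum to 223.4. Since 176.0 ≤ 223.4, the path can fold back on itself completely, so the minimum distance is 0.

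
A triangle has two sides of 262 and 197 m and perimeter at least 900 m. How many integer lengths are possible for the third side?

Triangle inequality: 65 < x < 459. Perimeter ≥ 900 gives x ≥ 900 − 262 − 197 = 441.
So 441 ≤ x < 459; integers 441 through 458: 18 values.

18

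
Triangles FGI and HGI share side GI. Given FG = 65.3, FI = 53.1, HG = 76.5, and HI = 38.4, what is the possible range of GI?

From triangle FGI: |65.3 − 53.1| < GI < 65.3 + 53.1, i.e. 12.2 < GI < 118.4.
From triangle HGI: 38.1 < GI < 114.9.
Both must hold, so GI lies in the intersection.

38.1 < GI < 114.9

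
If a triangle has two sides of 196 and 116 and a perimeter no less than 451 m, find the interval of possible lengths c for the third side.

Triangle inequality alone gives 80 < c < 312.
The perimeter condition gives c ≥ 451 − 196 − 116 = 139.
Intersecting the two: 139 ≤ c < 312.

139 ≤ c < 312 m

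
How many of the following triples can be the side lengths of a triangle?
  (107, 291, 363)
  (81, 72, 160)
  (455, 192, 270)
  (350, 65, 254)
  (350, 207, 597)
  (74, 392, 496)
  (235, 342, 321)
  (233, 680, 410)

3

(107,291,363): 107+291 > 363 → valid
(72,81,160): 72+81 ≤ 160 → not valid
(192,270,455): 192+270 > 455 → valid
(65,254,350): 65+254 ≤ 350 → not valid
(207,350,597): 207+350 ≤ 597 → not valid
(74,392,496): 74+392 ≤ 496 → not valid
(235,321,342): 235+321 > 342 → valid
(233,410,680): 233+410 ≤ 680 → not valid
3 of the 8 triples form a triangle.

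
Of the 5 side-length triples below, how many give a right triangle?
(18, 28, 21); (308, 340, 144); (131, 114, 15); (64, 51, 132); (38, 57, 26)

1

(18,28,21): 18²+21² = 765 < 784 = 28² → obtuse
(308,340,144): 144²+308² = 115600 = 340² → right
(131,114,15): 15+114 ≤ 131, not a triangle
(64,51,132): 51+64 ≤ 132, not a triangle
(38,57,26): 26²+38² = 2120 < 3249 = 57² → obtuse
1 of the 5 is right.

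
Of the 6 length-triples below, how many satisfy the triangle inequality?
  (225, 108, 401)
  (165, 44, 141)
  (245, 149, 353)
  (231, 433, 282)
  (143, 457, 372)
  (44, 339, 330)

5

(108,225,401): 108+225 ≤ 401 → not valid
(44,141,165): 44+141 > 165 → valid
(149,245,353): 149+245 > 353 → valid
(231,282,433): 231+282 > 433 → valid
(143,372,457): 143+372 > 457 → valid
(44,330,339): 44+330 > 339 → valid
5 of the 6 triples form a triangle.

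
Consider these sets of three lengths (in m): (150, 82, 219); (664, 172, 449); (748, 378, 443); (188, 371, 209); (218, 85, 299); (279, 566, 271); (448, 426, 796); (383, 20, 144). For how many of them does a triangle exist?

(82,150,219): 82+150 > 219 → valid
(172,449,664): 172+449 ≤ 664 → not valid
(378,443,748): 378+443 > 748 → valid
(188,209,371): 188+209 > 371 → valid
(85,218,299): 85+218 > 299 → valid
(271,279,566): 271+279 ≤ 566 → not valid
(426,448,796): 426+448 > 796 → valid
(20,144,383): 20+144 ≤ 383 → not valid
5 of the 8 triples form a triangle.

5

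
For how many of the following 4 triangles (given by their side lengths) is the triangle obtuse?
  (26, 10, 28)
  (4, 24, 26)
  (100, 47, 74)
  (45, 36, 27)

(26,10,28): 10²+26² = 776 < 784 = 28² → obtuse
(4,24,26): 4²+24² = 592 < 676 = 26² → obtuse
(100,47,74): 47²+74² = 7685 < 10000 = 100² → obtuse
(45,36,27): 27²+36² = 2025 = 45² → right
3 of the 4 are obtuse.

3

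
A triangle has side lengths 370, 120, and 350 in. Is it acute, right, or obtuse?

Compare the square of the longest side to the sum of squares of the other two: 120² + 350² = 136900 = 370².

right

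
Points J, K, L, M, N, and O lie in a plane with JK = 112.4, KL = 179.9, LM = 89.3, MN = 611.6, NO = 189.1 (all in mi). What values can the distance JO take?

The maximum is all hops collinear in one direction: 112.4 + 179.9 + 89.3 + 611.6 + 189.1 = 1182.3.
The longest hop is 611.6; the others sum to 570.7. Folding the others back against it leaves at least 611.6 − 570.7 = 40.9.

40.9 ≤ JO ≤ 1182.3 mi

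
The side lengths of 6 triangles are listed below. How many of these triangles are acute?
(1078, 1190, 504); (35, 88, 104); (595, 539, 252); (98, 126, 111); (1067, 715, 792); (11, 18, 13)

1

(1078,1190,504): 504²+1078² = 1416100 = 1190² → right
(35,88,104): 35²+88² = 8969 < 10816 = 104² → obtuse
(595,539,252): 252²+539² = 354025 = 595² → right
(98,126,111): 98²+111² = 21925 > 15876 = 126² → acute
(1067,715,792): 715²+792² = 1138489 = 1067² → right
(11,18,13): 11²+13² = 290 < 324 = 18² → obtuse
1 of the 6 is acute.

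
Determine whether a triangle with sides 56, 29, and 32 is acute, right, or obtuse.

Compare the square of the longest side to the sum of squares of the other two: 29² + 32² = 1865 < 3136 = 56².

obtuse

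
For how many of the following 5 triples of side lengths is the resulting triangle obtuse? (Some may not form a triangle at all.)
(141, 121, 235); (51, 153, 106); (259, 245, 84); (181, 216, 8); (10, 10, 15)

(141,121,235): 121²+141² = 34522 < 55225 = 235² → obtuse
(51,153,106): 51²+106² = 13837 < 23409 = 153² → obtuse
(259,245,84): 84²+245² = 67081 = 259² → right
(181,216,8): 8+181 ≤ 216, not a triangle
(10,10,15): 10²+10² = 200 < 225 = 15² → obtuse
3 of the 5 are obtuse.

3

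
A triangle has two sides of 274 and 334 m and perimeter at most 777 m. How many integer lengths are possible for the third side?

Triangle inequality: 60 < x < 608. Perimeter ≤ 777 gives x ≤ 777 − 274 − 334 = 169.
So 60 < x ≤ 169; integers 61 through 169: 109 values.

109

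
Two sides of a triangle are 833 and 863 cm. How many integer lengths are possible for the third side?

1665

The third side lies in the open interval (30, 1696).
Integers from 31 to 1695 inclusive: 1695 − 31 + 1 = 1665.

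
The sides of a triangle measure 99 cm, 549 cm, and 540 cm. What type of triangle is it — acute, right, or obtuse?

Compare the square of the longest side to the sum of squares of the other two: 99² + 540² = 301401 = 549².

right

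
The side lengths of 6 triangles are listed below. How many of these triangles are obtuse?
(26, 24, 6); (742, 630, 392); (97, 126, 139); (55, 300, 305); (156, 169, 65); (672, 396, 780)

(26,24,6): 6²+24² = 612 < 676 = 26² → obtuse
(742,630,392): 392²+630² = 550564 = 742² → right
(97,126,139): 97²+126² = 25285 > 19321 = 139² → acute
(55,300,305): 55²+300² = 93025 = 305² → right
(156,169,65): 65²+156² = 28561 = 169² → right
(672,396,780): 396²+672² = 608400 = 780² → right
1 of the 6 is obtuse.

1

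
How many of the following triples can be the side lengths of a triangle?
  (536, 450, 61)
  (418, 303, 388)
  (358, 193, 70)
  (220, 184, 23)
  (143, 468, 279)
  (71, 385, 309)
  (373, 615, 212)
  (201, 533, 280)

(61,450,536): 61+450 ≤ 536 → not valid
(303,388,418): 303+388 > 418 → valid
(70,193,358): 70+193 ≤ 358 → not valid
(23,184,220): 23+184 ≤ 220 → not valid
(143,279,468): 143+279 ≤ 468 → not valid
(71,309,385): 71+309 ≤ 385 → not valid
(212,373,615): 212+373 ≤ 615 → not valid
(201,280,533): 201+280 ≤ 533 → not valid
1 of the 8 triples forms a triangle.

1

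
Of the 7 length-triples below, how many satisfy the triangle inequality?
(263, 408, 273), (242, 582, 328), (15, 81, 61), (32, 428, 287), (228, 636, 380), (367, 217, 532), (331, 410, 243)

3

(263,273,408): 263+273 > 408 → valid
(242,328,582): 242+328 ≤ 582 → not valid
(15,61,81): 15+61 ≤ 81 → not valid
(32,287,428): 32+287 ≤ 428 → not valid
(228,380,636): 228+380 ≤ 636 → not valid
(217,367,532): 217+367 > 532 → valid
(243,331,410): 243+331 > 410 → valid
3 of the 7 triples form a triangle.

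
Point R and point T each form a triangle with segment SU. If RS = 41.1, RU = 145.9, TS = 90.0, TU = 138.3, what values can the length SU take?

104.8 < SU < 187.0

From triangle RSU: |41.1 − 145.9| < SU < 41.1 + 145.9, i.e. 104.8 < SU < 187.0.
From triangle TSU: 48.3 < SU < 228.3.
Both must hold, so SU lies in the intersection.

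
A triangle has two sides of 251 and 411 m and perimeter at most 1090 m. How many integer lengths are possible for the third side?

268

Triangle inequality: 160 < x < 662. Perimeter ≤ 1090 gives x ≤ 1090 − 251 − 411 = 428.
So 160 < x ≤ 428; integers 161 through 428: 268 values.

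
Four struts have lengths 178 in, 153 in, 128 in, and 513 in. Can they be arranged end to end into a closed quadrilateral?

For a quadrilateral, each side must be shorter than the sum of the others.
Here the longest side is 513, but the remaining 3 sides sum to only 459.

No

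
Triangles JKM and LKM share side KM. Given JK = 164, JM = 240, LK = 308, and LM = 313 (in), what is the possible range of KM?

From triangle JKM: |164 − 240| < KM < 164 + 240, i.e. 76 < KM < 404.
From triangle LKM: 5 < KM < 621.
Both must hold, so KM lies in the intersection.

76 < KM < 404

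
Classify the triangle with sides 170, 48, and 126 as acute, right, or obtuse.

Compare the square of the longest side to the sum of squares of the other two: 48² + 126² = 18180 < 28900 = 170².

obtuse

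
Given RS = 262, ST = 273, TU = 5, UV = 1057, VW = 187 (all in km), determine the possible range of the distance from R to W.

The maximum is all hops collinear in one direction: 262 + 273 + 5 + 1057 + 187 = 1784.
The longest hop is 1057; the others sum to 727. Folding the others back against it leaves at least 1057 − 727 = 330.

330 ≤ RW ≤ 1784 km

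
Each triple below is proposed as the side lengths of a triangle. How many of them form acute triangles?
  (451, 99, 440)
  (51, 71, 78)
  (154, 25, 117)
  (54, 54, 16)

2

(451,99,440): 99²+440² = 203401 = 451² → right
(51,71,78): 51²+71² = 7642 > 6084 = 78² → acute
(154,25,117): 25+117 ≤ 154, not a triangle
(54,54,16): 16²+54² = 3172 > 2916 = 54² → acute
2 of the 4 are acute.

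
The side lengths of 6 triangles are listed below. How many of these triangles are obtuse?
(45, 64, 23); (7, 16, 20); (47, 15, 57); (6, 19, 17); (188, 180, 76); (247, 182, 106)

5

(45,64,23): 23²+45² = 2554 < 4096 = 64² → obtuse
(7,16,20): 7²+16² = 305 < 400 = 20² → obtuse
(47,15,57): 15²+47² = 2434 < 3249 = 57² → obtuse
(6,19,17): 6²+17² = 325 < 361 = 19² → obtuse
(188,180,76): 76²+180² = 38176 > 35344 = 188² → acute
(247,182,106): 106²+182² = 44360 < 61009 = 247² → obtuse
5 of the 6 are obtuse.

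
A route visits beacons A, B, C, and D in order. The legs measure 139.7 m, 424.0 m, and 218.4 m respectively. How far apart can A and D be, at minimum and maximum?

The maximum is all hops collinear in one direction: 139.7 + 424.0 + 218.4 = 782.1.
The longest hop is 424.0; the others sum to 358.1. Folding the others back against it leaves at least 424.0 − 358.1 = 65.9.

65.9 ≤ AD ≤ 782.1 m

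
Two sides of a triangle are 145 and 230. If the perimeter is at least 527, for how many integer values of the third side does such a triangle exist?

Triangle inequality: 85 < x < 375. Perimeter ≥ 527 gives x ≥ 527 − 145 − 230 = 152.
So 152 ≤ x < 375; integers 152 through 374: 223 values.

223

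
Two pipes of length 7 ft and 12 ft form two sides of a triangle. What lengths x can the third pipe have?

5 < x < 19 (ft)

By the triangle inequality, x must be less than 7 + 12 = 19 and greater than |7 − 12| = 5.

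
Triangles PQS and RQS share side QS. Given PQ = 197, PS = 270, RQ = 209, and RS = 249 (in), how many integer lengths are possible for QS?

From triangle PQS: 73 < QS < 467.
From triangle RQS: 40 < QS < 458.
Intersection: 73 < QS < 458, so integers 74 through 457: 384 values.

384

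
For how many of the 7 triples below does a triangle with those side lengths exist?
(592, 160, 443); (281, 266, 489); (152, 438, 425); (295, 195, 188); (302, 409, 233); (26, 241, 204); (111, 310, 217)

6

(160,443,592): 160+443 > 592 → valid
(266,281,489): 266+281 > 489 → valid
(152,425,438): 152+425 > 438 → valid
(188,195,295): 188+195 > 295 → valid
(233,302,409): 233+302 > 409 → valid
(26,204,241): 26+204 ≤ 241 → not valid
(111,217,310): 111+217 > 310 → valid
6 of the 7 triples form a triangle.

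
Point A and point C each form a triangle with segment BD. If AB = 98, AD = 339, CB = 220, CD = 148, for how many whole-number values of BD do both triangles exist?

From triangle ABD: 241 < BD < 437.
From triangle CBD: 72 < BD < 368.
Intersection: 241 < BD < 368, so integers 242 through 367: 126 values.

126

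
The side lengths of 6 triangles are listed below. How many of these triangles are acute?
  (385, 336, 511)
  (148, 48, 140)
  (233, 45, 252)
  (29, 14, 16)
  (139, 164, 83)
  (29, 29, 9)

(385,336,511): 336²+385² = 261121 = 511² → right
(148,48,140): 48²+140² = 21904 = 148² → right
(233,45,252): 45²+233² = 56314 < 63504 = 252² → obtuse
(29,14,16): 14²+16² = 452 < 841 = 29² → obtuse
(139,164,83): 83²+139² = 26210 < 26896 = 164² → obtuse
(29,29,9): 9²+29² = 922 > 841 = 29² → acute
1 of the 6 is acute.

1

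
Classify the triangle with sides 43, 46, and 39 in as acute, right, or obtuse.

Compare the square of the longest side to the sum of squares of the other two: 39² + 43² = 3370 > 2116 = 46².

acute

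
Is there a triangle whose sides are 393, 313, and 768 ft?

The longest side is 768, but the other two sum to only 706.
706 < 768, so the triangle inequality fails.

No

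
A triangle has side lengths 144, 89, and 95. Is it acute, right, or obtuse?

Compare the square of the longest side to the sum of squares of the other two: 89² + 95² = 16946 < 20736 = 144².

obtuse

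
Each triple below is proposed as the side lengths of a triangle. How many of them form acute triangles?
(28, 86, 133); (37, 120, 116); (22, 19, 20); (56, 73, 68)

(28,86,133): 28+86 ≤ 133, not a triangle
(37,120,116): 37²+116² = 14825 > 14400 = 120² → acute
(22,19,20): 19²+20² = 761 > 484 = 22² → acute
(56,73,68): 56²+68² = 7760 > 5329 = 73² → acute
3 of the 4 are acute.

3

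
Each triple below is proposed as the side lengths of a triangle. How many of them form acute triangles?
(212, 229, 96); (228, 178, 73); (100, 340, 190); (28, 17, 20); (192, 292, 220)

1

(212,229,96): 96²+212² = 54160 > 52441 = 229² → acute
(228,178,73): 73²+178² = 37013 < 51984 = 228² → obtuse
(100,340,190): 100+190 ≤ 340, not a triangle
(28,17,20): 17²+20² = 689 < 784 = 28² → obtuse
(192,292,220): 192²+220² = 85264 = 292² → right
1 of the 5 is acute.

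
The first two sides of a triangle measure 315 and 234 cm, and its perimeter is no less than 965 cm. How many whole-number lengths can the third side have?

133

Triangle inequality: 81 < x < 549. Perimeter ≥ 965 gives x ≥ 965 − 315 − 234 = 416.
So 416 ≤ x < 549; integers 416 through 548: 133 values.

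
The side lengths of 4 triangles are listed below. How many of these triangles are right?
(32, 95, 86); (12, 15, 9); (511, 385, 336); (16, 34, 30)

(32,95,86): 32²+86² = 8420 < 9025 = 95² → obtuse
(12,15,9): 9²+12² = 225 = 15² → right
(511,385,336): 336²+385² = 261121 = 511² → right
(16,34,30): 16²+30² = 1156 = 34² → right
3 of the 4 are right.

3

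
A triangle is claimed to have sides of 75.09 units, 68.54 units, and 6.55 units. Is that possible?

No

The two shorter sides sum to 75.09, exactly equal to the longest side 75.09.
That gives only a degenerate (flat) triangle — the inequality must be strict.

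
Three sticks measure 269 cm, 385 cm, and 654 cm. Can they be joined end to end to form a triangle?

The two shorter sides sum to 654, exactly equal to the longest side 654.
That gives only a degenerate (flat) triangle — the inequality must be strict.

No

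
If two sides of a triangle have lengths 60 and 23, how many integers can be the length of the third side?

The third side lies in the open interval (37, 83).
Integers from 38 to 82 inclusive: 82 − 38 + 1 = 45.

45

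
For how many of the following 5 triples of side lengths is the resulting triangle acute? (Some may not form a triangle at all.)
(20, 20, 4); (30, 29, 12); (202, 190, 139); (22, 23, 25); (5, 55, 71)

4

(20,20,4): 4²+20² = 416 > 400 = 20² → acute
(30,29,12): 12²+29² = 985 > 900 = 30² → acute
(202,190,139): 139²+190² = 55421 > 40804 = 202² → acute
(22,23,25): 22²+23² = 1013 > 625 = 25² → acute
(5,55,71): 5+55 ≤ 71, not a triangle
4 of the 5 are acute.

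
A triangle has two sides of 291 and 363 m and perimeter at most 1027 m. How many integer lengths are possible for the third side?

301

Triangle inequality: 72 < x < 654. Perimeter ≤ 1027 gives x ≤ 1027 − 291 − 363 = 373.
So 72 < x ≤ 373; integers 73 through 373: 301 values.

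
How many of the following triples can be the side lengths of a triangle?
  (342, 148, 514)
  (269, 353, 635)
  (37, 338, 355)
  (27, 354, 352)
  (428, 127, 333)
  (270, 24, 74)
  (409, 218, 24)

3

(148,342,514): 148+342 ≤ 514 → not valid
(269,353,635): 269+353 ≤ 635 → not valid
(37,338,355): 37+338 > 355 → valid
(27,352,354): 27+352 > 354 → valid
(127,333,428): 127+333 > 428 → valid
(24,74,270): 24+74 ≤ 270 → not valid
(24,218,409): 24+218 ≤ 409 → not valid
3 of the 7 triples form a triangle.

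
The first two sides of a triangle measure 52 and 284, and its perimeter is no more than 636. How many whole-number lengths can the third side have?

Triangle inequality: 232 < x < 336. Perimeter ≤ 636 gives x ≤ 636 − 52 − 284 = 300.
So 232 < x ≤ 300; integers 233 through 300: 68 values.

68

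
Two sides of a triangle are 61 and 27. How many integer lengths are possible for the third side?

53

The third side lies in the open interval (34, 88).
Integers from 35 to 87 inclusive: 87 − 35 + 1 = 53.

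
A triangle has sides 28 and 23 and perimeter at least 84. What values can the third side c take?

Triangle inequality alone gives 5 < c < 51.
The perimeter condition gives c ≥ 84 − 28 − 23 = 33.
Intersecting the two: 33 ≤ c < 51.

33 ≤ c < 51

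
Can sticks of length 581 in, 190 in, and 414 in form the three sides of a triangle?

Yes

The longest side is 581, and the other two sum to 604.
Since 604 > 581, the triangle inequality holds.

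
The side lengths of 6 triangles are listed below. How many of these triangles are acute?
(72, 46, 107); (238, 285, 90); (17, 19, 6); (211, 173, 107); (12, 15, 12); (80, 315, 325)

(72,46,107): 46²+72² = 7300 < 11449 = 107² → obtuse
(238,285,90): 90²+238² = 64744 < 81225 = 285² → obtuse
(17,19,6): 6²+17² = 325 < 361 = 19² → obtuse
(211,173,107): 107²+173² = 41378 < 44521 = 211² → obtuse
(12,15,12): 12²+12² = 288 > 225 = 15² → acute
(80,315,325): 80²+315² = 105625 = 325² → right
1 of the 6 is acute.

1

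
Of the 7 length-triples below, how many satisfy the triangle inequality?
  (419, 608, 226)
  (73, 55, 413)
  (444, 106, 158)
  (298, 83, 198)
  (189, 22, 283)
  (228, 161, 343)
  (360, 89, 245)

2

(226,419,608): 226+419 > 608 → valid
(55,73,413): 55+73 ≤ 413 → not valid
(106,158,444): 106+158 ≤ 444 → not valid
(83,198,298): 83+198 ≤ 298 → not valid
(22,189,283): 22+189 ≤ 283 → not valid
(161,228,343): 161+228 > 343 → valid
(89,245,360): 89+245 ≤ 360 → not valid
2 of the 7 triples form a triangle.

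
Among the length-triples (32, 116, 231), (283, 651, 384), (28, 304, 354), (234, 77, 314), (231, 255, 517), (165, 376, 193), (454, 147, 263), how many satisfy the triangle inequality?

(32,116,231): 32+116 ≤ 231 → not valid
(283,384,651): 283+384 > 651 → valid
(28,304,354): 28+304 ≤ 354 → not valid
(77,234,314): 77+234 ≤ 314 → not valid
(231,255,517): 231+255 ≤ 517 → not valid
(165,193,376): 165+193 ≤ 376 → not valid
(147,263,454): 147+263 ≤ 454 → not valid
1 of the 7 triples forms a triangle.

1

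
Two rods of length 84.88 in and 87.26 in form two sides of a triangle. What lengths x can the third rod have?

By the triangle inequality, x must be less than 84.88 + 87.26 = 172.14 and greater than |84.88 − 87.26| = 2.38.

2.38 < x < 172.14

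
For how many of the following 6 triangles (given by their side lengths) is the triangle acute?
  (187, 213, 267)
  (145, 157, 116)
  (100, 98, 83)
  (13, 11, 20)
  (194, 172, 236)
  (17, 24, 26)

5

(187,213,267): 187²+213² = 80338 > 71289 = 267² → acute
(145,157,116): 116²+145² = 34481 > 24649 = 157² → acute
(100,98,83): 83²+98² = 16493 > 10000 = 100² → acute
(13,11,20): 11²+13² = 290 < 400 = 20² → obtuse
(194,172,236): 172²+194² = 67220 > 55696 = 236² → acute
(17,24,26): 17²+24² = 865 > 676 = 26² → acute
5 of the 6 are acute.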